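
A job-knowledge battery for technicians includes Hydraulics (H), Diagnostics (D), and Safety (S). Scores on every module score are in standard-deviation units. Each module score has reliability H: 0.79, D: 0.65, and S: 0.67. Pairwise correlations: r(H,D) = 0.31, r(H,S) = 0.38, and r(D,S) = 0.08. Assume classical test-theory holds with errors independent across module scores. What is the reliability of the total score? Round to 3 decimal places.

0.804

Var(H+D+S) = 3 + 2·[0.31 + 0.38 + 0.08] = 3 + 1.54 = 4.54.
Under uncorrelated errors the observed covariances equal the true-score covariances, so only the own-variance terms attenuate.
True-score variance = [0.79 + 0.65 + 0.67] + 1.54 = 2.11 + 1.54 = 3.65.
Reliability = 3.65 / 4.54 = 0.804.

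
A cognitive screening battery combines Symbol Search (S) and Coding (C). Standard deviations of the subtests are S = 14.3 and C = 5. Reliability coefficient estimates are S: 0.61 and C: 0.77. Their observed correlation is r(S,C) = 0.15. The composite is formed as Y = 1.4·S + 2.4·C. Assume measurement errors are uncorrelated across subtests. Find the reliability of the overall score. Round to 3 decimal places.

0.693

Var(Y) = 1.4²·14.3² + 2.4²·5² + 2·[3.36·14.3·5·0.15] = 544.8 + 72.072 = 616.872.
With uncorrelated errors the cross-covariances are all true-score covariance, so they carry over unchanged; only the diagonal terms shrink to ρᵢσᵢ².
True-score variance = [1.4²·14.3²·0.61 + 2.4²·5²·0.77] + 72.072 = 355.368 + 72.072 = 427.44.
Reliability = 427.44 / 616.872 = 0.693.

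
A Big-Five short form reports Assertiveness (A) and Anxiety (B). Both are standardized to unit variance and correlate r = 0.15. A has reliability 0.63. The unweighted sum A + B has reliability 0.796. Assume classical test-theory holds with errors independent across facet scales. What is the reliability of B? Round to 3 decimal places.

0.901

Var(A+B) = 2 + 2·0.15 = 2.300.
True-score variance = ρ_A + ρ_B + 2·0.15, so 0.796 = (0.63 + ρ_B + 0.30) / 2.300.
ρ_B = 0.796·2.300 − 0.63 − 0.30 = 0.901.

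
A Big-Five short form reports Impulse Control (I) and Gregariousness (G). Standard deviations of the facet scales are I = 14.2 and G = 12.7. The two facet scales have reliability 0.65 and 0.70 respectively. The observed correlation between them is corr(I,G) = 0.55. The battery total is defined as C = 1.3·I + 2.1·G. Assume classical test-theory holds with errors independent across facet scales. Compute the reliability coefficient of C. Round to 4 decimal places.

0.7913

Var(C) = 1.3²·14.2² + 2.1²·12.7² + 2·[2.73·14.2·12.7·0.55] = 1052.06 + 541.561 = 1593.62.
Under uncorrelated errors the observed covariances equal the true-score covariances, so only the own-variance terms attenuate.
True-score variance = [1.3²·14.2²·0.65 + 2.1²·12.7²·0.70] + 541.561 = 719.404 + 541.561 = 1260.96.
Reliability = 1260.96 / 1593.62 = 0.7913.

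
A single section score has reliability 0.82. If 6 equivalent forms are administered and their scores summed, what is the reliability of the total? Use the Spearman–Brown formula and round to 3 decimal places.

0.965

ρ_k = kρ / (1 + (k−1)ρ) = 6·0.82 / (1 + 5·0.82) = 4.920 / 5.100 = 0.965.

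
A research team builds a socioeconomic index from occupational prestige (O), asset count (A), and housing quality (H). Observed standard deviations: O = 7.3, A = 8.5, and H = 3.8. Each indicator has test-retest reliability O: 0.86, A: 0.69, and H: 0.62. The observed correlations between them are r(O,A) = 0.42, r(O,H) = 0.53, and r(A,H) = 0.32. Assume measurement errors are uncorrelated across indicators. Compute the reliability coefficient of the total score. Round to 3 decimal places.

Var(O+A+H) = 7.3² + 8.5² + 3.8² + 2·[7.3·8.5·0.42 + 7.3·3.8·0.53 + 8.5·3.8·0.32] = 139.98 + 102.198 = 242.178.
Under uncorrelated errors the observed covariances equal the true-score covariances, so only the own-variance terms attenuate.
True-score variance = [7.3²·0.86 + 8.5²·0.69 + 3.8²·0.62] + 102.198 = 104.635 + 102.198 = 206.833.
Reliability = 206.833 / 242.178 = 0.854.

0.854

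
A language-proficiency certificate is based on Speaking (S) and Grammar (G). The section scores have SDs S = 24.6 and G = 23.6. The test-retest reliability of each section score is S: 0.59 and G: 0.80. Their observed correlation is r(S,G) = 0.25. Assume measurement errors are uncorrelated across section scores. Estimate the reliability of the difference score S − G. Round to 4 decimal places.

0.5876

Var(S−G) = 24.6² + 23.6² − 2·24.6·23.6·0.25 = 1162.12 − 290.28 = 871.84.
With uncorrelated errors the cross-covariances are all true-score covariance, so they carry over unchanged; only the diagonal terms shrink to ρᵢσᵢ².
True-score variance = [24.6²·0.59 + 23.6²·0.80] − 290.28 = 802.612 − 290.28 = 512.332.
Reliability = 512.332 / 871.84 = 0.5876.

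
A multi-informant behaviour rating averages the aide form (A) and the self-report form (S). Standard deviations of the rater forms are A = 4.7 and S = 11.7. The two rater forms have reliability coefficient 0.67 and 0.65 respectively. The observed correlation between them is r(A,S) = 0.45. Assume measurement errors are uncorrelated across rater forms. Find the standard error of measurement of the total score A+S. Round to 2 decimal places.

7.43

Var(total) = 158.98 + 49.491 = 208.471.
True-score variance = 103.779 + 49.491 = 153.27, so reliability = 0.7352.
Error variance = 208.471 − 153.27 = 55.2012; SEM = √55.2012 = 7.43.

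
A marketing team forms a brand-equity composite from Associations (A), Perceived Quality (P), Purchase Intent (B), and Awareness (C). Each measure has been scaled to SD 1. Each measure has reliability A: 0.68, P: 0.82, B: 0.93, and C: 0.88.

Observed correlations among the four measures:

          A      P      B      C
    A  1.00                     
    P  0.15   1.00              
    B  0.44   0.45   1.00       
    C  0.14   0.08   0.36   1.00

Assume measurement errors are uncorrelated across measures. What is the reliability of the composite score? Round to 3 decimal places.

Var(A+P+B+C) = 4 + 2·[0.15 + 0.44 + 0.14 + 0.45 + 0.08 + 0.36] = 4 + 3.24 = 7.24.
Under uncorrelated errors the observed covariances equal the true-score covariances, so only the own-variance terms attenuate.
True-score variance = [0.68 + 0.82 + 0.93 + 0.88] + 3.24 = 3.31 + 3.24 = 6.55.
Reliability = 6.55 / 7.24 = 0.905.

0.905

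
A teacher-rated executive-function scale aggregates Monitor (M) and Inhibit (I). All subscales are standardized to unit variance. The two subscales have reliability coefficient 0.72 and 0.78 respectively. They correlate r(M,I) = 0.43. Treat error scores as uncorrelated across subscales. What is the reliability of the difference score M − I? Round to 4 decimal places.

0.5614

Var(M−I) = 1 + 1 − 2·0.43 = 2 − 0.86 = 1.14.
Because errors are independent across components, Cov(Tᵢ,Tⱼ) = Cov(Xᵢ,Xⱼ); the off-diagonal part of the true-score variance is the same as above.
True-score variance = [0.72 + 0.78] − 0.86 = 1.5 − 0.86 = 0.64.
Reliability = 0.64 / 1.14 = 0.5614.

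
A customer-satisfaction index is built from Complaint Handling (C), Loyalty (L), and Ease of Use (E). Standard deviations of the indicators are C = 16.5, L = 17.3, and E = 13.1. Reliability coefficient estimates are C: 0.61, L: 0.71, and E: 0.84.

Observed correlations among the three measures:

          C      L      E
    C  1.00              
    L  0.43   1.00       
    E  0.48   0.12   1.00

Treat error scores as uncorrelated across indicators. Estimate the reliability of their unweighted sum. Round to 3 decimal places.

0.824

Var(C+L+E) = 16.5² + 17.3² + 13.1² + 2·[16.5·17.3·0.43 + 16.5·13.1·0.48 + 17.3·13.1·0.12] = 743.15 + 507.382 = 1250.53.
With uncorrelated errors the cross-covariances are all true-score covariance, so they carry over unchanged; only the diagonal terms shrink to ρᵢσᵢ².
True-score variance = [16.5²·0.61 + 17.3²·0.71 + 13.1²·0.84] + 507.382 = 522.721 + 507.382 = 1030.1.
Reliability = 1030.1 / 1250.53 = 0.824.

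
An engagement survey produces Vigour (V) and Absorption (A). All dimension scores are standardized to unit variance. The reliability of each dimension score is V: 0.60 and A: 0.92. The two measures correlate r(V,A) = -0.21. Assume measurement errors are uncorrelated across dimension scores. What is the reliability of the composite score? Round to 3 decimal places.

0.696

Var(V+A) = 2 + 2·[(-0.21)] = 2 − 0.42 = 1.58.
Because errors are independent across components, Cov(Tᵢ,Tⱼ) = Cov(Xᵢ,Xⱼ); the off-diagonal part of the true-score variance is the same as above.
True-score variance = [0.60 + 0.92] − 0.42 = 1.52 − 0.42 = 1.1.
Reliability = 1.1 / 1.58 = 0.696.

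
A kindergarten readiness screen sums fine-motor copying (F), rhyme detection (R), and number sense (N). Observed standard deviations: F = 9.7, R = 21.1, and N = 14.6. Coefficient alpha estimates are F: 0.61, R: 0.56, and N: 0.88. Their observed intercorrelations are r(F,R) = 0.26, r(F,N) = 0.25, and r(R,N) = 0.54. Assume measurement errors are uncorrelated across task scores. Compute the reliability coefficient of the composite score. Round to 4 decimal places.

0.7955

Var(F+R+N) = 9.7² + 21.1² + 14.6² + 2·[9.7·21.1·0.26 + 9.7·14.6·0.25 + 21.1·14.6·0.54] = 752.46 + 509.943 = 1262.4.
With uncorrelated errors the cross-covariances are all true-score covariance, so they carry over unchanged; only the diagonal terms shrink to ρᵢσᵢ².
True-score variance = [9.7²·0.61 + 21.1²·0.56 + 14.6²·0.88] + 509.943 = 494.293 + 509.943 = 1004.24.
Reliability = 1004.24 / 1262.4 = 0.7955.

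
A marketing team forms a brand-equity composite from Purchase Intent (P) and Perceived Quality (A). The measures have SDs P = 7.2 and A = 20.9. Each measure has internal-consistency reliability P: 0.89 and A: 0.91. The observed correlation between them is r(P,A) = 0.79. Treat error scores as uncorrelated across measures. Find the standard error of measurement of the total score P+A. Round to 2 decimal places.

Var(total) = 488.65 + 237.758 = 726.408.
True-score variance = 443.635 + 237.758 = 681.393, so reliability = 0.9380.
Error variance = 726.408 − 681.393 = 45.0153; SEM = √45.0153 = 6.71.

6.71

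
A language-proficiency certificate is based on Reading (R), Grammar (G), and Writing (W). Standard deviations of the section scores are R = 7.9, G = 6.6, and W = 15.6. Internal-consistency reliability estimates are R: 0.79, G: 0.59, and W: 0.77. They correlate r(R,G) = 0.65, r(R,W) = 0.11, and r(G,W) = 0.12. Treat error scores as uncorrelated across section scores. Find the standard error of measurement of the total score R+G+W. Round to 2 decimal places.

Var(total) = 349.33 + 119.605 = 468.935.
True-score variance = 262.392 + 119.605 = 381.997, so reliability = 0.8146.
Error variance = 468.935 − 381.997 = 86.9385; SEM = √86.9385 = 9.32.

9.32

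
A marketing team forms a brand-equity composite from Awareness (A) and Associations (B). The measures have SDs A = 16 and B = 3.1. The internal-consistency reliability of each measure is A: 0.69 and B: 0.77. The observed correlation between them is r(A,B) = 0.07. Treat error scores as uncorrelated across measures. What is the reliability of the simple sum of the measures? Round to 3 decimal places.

Var(A+B) = 16² + 3.1² + 2·[16·3.1·0.07] = 265.61 + 6.944 = 272.554.
Under uncorrelated errors the observed covariances equal the true-score covariances, so only the own-variance terms attenuate.
True-score variance = [16²·0.69 + 3.1²·0.77] + 6.944 = 184.04 + 6.944 = 190.984.
Reliability = 190.984 / 272.554 = 0.701.

0.701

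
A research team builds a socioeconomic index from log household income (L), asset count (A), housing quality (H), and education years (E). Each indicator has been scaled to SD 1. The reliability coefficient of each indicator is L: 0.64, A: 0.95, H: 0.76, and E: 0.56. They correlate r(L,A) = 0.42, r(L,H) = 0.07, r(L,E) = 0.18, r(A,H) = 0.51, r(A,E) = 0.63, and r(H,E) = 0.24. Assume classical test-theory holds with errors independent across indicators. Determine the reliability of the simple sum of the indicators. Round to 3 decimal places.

0.865

Var(L+A+H+E) = 4 + 2·[0.42 + 0.07 + 0.18 + 0.51 + 0.63 + 0.24] = 4 + 4.1 = 8.1.
Under uncorrelated errors the observed covariances equal the true-score covariances, so only the own-variance terms attenuate.
True-score variance = [0.64 + 0.95 + 0.76 + 0.56] + 4.1 = 2.91 + 4.1 = 7.01.
Reliability = 7.01 / 8.1 = 0.865.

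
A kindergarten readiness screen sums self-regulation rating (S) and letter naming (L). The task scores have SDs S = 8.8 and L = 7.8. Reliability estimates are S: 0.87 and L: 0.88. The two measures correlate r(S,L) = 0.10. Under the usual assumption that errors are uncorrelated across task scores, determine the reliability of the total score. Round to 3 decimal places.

0.886

Var(S+L) = 8.8² + 7.8² + 2·[8.8·7.8·0.10] = 138.28 + 13.728 = 152.008.
With uncorrelated errors the cross-covariances are all true-score covariance, so they carry over unchanged; only the diagonal terms shrink to ρᵢσᵢ².
True-score variance = [8.8²·0.87 + 7.8²·0.88] + 13.728 = 120.912 + 13.728 = 134.64.
Reliability = 134.64 / 152.008 = 0.886.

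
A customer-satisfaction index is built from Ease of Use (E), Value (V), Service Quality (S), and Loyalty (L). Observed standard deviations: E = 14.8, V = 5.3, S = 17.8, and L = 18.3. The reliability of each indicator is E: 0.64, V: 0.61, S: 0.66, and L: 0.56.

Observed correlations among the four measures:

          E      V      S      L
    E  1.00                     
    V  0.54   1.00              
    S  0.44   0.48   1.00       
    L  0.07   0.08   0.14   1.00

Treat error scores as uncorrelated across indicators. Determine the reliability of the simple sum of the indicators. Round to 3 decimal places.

Var(E+V+S+L) = 14.8² + 5.3² + 17.8² + 18.3² + 2·[14.8·5.3·0.54 + 14.8·17.8·0.44 + 14.8·18.3·0.07 + 5.3·17.8·0.48 + 5.3·18.3·0.08 + 17.8·18.3·0.14] = 898.86 + 551.752 = 1450.61.
With uncorrelated errors the cross-covariances are all true-score covariance, so they carry over unchanged; only the diagonal terms shrink to ρᵢσᵢ².
True-score variance = [14.8²·0.64 + 5.3²·0.61 + 17.8²·0.66 + 18.3²·0.56] + 551.752 = 553.973 + 551.752 = 1105.73.
Reliability = 1105.73 / 1450.61 = 0.762.

0.762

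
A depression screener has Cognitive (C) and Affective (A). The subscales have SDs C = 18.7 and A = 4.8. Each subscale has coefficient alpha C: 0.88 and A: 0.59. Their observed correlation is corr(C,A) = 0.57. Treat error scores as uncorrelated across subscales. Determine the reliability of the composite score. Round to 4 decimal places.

Var(C+A) = 18.7² + 4.8² + 2·[18.7·4.8·0.57] = 372.73 + 102.326 = 475.056.
Because errors are independent across components, Cov(Tᵢ,Tⱼ) = Cov(Xᵢ,Xⱼ); the off-diagonal part of the true-score variance is the same as above.
True-score variance = [18.7²·0.88 + 4.8²·0.59] + 102.326 = 321.321 + 102.326 = 423.647.
Reliability = 423.647 / 475.056 = 0.8918.

0.8918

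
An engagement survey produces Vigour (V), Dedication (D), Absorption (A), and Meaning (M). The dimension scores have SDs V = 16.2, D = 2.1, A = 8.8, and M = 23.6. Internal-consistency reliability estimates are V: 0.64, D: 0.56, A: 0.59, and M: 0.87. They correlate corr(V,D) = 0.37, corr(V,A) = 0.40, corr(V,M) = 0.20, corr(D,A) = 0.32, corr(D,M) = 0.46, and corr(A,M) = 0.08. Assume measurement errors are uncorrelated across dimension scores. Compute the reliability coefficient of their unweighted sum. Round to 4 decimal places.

Var(V+D+A+M) = 16.2² + 2.1² + 8.8² + 23.6² + 2·[16.2·2.1·0.37 + 16.2·8.8·0.40 + 16.2·23.6·0.20 + 2.1·8.8·0.32 + 2.1·23.6·0.46 + 8.8·23.6·0.08] = 901.25 + 382.802 = 1284.05.
Because errors are independent across components, Cov(Tᵢ,Tⱼ) = Cov(Xᵢ,Xⱼ); the off-diagonal part of the true-score variance is the same as above.
True-score variance = [16.2²·0.64 + 2.1²·0.56 + 8.8²·0.59 + 23.6²·0.87] + 382.802 = 700.676 + 382.802 = 1083.48.
Reliability = 1083.48 / 1284.05 = 0.8438.

0.8438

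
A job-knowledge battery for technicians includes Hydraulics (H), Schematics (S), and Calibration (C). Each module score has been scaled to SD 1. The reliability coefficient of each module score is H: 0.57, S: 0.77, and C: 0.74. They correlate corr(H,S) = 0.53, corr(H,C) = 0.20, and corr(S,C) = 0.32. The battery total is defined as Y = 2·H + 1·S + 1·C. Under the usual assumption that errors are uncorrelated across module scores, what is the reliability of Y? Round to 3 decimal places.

Var(Y) = 2² + 1 + 1 + 2·[2·0.53 + 2·0.20 + 0.32] = 6 + 3.56 = 9.56.
Under uncorrelated errors the observed covariances equal the true-score covariances, so only the own-variance terms attenuate.
True-score variance = [2²·0.57 + 0.77 + 0.74] + 3.56 = 3.79 + 3.56 = 7.35.
Reliability = 7.35 / 9.56 = 0.769.

0.769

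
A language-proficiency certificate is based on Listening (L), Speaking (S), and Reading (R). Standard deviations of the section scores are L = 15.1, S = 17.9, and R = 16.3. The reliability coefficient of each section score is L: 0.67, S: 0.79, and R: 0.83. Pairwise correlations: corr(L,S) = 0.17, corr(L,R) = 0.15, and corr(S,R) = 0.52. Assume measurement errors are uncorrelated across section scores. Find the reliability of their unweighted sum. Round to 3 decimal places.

Var(L+S+R) = 15.1² + 17.9² + 16.3² + 2·[15.1·17.9·0.17 + 15.1·16.3·0.15 + 17.9·16.3·0.52] = 814.11 + 469.178 = 1283.29.
Because errors are independent across components, Cov(Tᵢ,Tⱼ) = Cov(Xᵢ,Xⱼ); the off-diagonal part of the true-score variance is the same as above.
True-score variance = [15.1²·0.67 + 17.9²·0.79 + 16.3²·0.83] + 469.178 = 626.413 + 469.178 = 1095.59.
Reliability = 1095.59 / 1283.29 = 0.854.

0.854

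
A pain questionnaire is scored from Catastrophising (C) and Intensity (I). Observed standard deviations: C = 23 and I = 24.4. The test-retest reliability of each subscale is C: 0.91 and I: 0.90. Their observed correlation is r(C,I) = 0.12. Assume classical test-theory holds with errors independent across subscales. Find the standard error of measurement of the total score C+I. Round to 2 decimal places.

10.35

Var(total) = 1124.36 + 134.688 = 1259.05.
True-score variance = 1017.21 + 134.688 = 1151.9, so reliability = 0.9149.
Error variance = 1259.05 − 1151.9 = 107.146; SEM = √107.146 = 10.35.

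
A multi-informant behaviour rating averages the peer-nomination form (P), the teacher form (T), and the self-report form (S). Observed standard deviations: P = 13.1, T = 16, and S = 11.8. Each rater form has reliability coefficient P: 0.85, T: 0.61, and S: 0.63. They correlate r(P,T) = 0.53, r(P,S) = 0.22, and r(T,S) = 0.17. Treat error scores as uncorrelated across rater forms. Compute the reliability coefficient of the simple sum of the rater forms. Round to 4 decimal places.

Var(P+T+S) = 13.1² + 16² + 11.8² + 2·[13.1·16·0.53 + 13.1·11.8·0.22 + 16·11.8·0.17] = 566.85 + 354.383 = 921.233.
Because errors are independent across components, Cov(Tᵢ,Tⱼ) = Cov(Xᵢ,Xⱼ); the off-diagonal part of the true-score variance is the same as above.
True-score variance = [13.1²·0.85 + 16²·0.61 + 11.8²·0.63] + 354.383 = 389.75 + 354.383 = 744.133.
Reliability = 744.133 / 921.233 = 0.8078.

0.8078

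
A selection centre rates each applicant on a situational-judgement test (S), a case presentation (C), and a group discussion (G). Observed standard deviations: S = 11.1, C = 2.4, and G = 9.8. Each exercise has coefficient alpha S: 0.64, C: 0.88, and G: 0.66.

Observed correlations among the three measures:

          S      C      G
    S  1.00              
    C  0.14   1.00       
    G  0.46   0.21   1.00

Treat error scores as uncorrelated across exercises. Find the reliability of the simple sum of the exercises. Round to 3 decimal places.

Var(S+C+G) = 11.1² + 2.4² + 9.8² + 2·[11.1·2.4·0.14 + 11.1·9.8·0.46 + 2.4·9.8·0.21] = 225.01 + 117.415 = 342.425.
Because errors are independent across components, Cov(Tᵢ,Tⱼ) = Cov(Xᵢ,Xⱼ); the off-diagonal part of the true-score variance is the same as above.
True-score variance = [11.1²·0.64 + 2.4²·0.88 + 9.8²·0.66] + 117.415 = 147.31 + 117.415 = 264.725.
Reliability = 264.725 / 342.425 = 0.773.

0.773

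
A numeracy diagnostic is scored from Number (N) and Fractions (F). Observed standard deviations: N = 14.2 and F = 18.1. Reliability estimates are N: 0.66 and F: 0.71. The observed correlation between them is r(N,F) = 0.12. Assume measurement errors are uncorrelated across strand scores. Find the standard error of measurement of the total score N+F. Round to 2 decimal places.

Var(total) = 529.25 + 61.6848 = 590.935.
True-score variance = 365.686 + 61.6848 = 427.37, so reliability = 0.7232.
Error variance = 590.935 − 427.37 = 163.564; SEM = √163.564 = 12.79.

12.79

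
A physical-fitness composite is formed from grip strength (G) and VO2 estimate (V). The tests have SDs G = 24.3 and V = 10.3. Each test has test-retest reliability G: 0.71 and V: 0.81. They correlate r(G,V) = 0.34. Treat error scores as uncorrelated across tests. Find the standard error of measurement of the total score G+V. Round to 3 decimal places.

Var(total) = 696.58 + 170.197 = 866.777.
True-score variance = 505.181 + 170.197 = 675.378, so reliability = 0.7792.
Error variance = 866.777 − 675.378 = 191.399; SEM = √191.399 = 13.835.

13.835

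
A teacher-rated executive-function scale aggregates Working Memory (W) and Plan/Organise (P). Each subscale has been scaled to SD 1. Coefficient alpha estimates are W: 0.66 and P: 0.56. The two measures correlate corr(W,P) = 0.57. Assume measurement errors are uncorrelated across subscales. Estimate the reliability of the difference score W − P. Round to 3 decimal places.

0.093

Var(W−P) = 1 + 1 − 2·0.57 = 2 − 1.14 = 0.86.
Because errors are independent across components, Cov(Tᵢ,Tⱼ) = Cov(Xᵢ,Xⱼ); the off-diagonal part of the true-score variance is the same as above.
True-score variance = [0.66 + 0.56] − 1.14 = 1.22 − 1.14 = 0.08.
Reliability = 0.08 / 0.86 = 0.093.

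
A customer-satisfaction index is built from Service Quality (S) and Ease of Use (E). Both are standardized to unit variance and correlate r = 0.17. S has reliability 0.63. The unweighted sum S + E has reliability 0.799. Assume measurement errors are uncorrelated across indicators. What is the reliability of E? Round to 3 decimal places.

0.900

Var(S+E) = 2 + 2·0.17 = 2.340.
True-score variance = ρ_S + ρ_E + 2·0.17, so 0.799 = (0.63 + ρ_E + 0.34) / 2.340.
ρ_E = 0.799·2.340 − 0.63 − 0.34 = 0.900.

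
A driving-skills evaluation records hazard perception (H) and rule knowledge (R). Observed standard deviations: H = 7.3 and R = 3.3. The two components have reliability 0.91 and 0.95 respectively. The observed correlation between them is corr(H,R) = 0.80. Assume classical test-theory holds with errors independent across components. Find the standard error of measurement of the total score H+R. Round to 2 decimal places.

2.31

Var(total) = 64.18 + 38.544 = 102.724.
True-score variance = 58.8394 + 38.544 = 97.3834, so reliability = 0.9480.
Error variance = 102.724 − 97.3834 = 5.3406; SEM = √5.3406 = 2.31.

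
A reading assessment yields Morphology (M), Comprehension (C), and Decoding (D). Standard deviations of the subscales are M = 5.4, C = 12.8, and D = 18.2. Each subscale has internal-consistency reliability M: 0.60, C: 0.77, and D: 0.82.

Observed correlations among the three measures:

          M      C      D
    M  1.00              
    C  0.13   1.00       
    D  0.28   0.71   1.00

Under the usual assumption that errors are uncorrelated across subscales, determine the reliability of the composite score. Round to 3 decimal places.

0.883

Var(M+C+D) = 5.4² + 12.8² + 18.2² + 2·[5.4·12.8·0.13 + 5.4·18.2·0.28 + 12.8·18.2·0.71] = 524.24 + 403.811 = 928.051.
With uncorrelated errors the cross-covariances are all true-score covariance, so they carry over unchanged; only the diagonal terms shrink to ρᵢσᵢ².
True-score variance = [5.4²·0.60 + 12.8²·0.77 + 18.2²·0.82] + 403.811 = 415.27 + 403.811 = 819.081.
Reliability = 819.081 / 928.051 = 0.883.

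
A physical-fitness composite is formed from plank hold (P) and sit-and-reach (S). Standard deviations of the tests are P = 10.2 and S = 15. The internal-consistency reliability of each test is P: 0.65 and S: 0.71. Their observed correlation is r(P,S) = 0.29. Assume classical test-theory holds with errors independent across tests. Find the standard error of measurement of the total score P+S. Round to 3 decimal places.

10.083

Var(total) = 329.04 + 88.74 = 417.78.
True-score variance = 227.376 + 88.74 = 316.116, so reliability = 0.7567.
Error variance = 417.78 − 316.116 = 101.664; SEM = √101.664 = 10.083.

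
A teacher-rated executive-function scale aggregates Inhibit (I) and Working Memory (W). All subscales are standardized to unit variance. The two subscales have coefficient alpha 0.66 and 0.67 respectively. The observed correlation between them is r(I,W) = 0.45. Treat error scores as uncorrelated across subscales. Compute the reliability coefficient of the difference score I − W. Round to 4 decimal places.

0.3909

Var(I−W) = 1 + 1 − 2·0.45 = 2 − 0.9 = 1.1.
Because errors are independent across components, Cov(Tᵢ,Tⱼ) = Cov(Xᵢ,Xⱼ); the off-diagonal part of the true-score variance is the same as above.
True-score variance = [0.66 + 0.67] − 0.9 = 1.33 − 0.9 = 0.43.
Reliability = 0.43 / 1.1 = 0.3909.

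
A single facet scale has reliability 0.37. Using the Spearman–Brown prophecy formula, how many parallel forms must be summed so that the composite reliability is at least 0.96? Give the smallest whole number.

41

k ≥ ρ*(1−ρ₁)/(ρ₁(1−ρ*)) = 0.96·0.63 / (0.37·0.04) = 40.865.
Smallest integer k = 41.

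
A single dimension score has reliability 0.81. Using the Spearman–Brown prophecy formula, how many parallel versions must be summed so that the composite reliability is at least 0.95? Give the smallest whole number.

5

k ≥ ρ*(1−ρ₁)/(ρ₁(1−ρ*)) = 0.95·0.19 / (0.81·0.05) = 4.457.
Smallest integer k = 5.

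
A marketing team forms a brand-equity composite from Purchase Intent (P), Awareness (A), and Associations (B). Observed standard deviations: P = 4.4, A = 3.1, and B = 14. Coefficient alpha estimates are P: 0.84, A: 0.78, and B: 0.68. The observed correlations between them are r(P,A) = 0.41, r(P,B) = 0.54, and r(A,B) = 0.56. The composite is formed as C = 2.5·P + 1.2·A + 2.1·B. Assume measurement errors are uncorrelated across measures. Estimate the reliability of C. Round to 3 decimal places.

Var(C) = 2.5²·4.4² + 1.2²·3.1² + 2.1²·14² + 2·[3·4.4·3.1·0.41 + 5.25·4.4·14·0.54 + 2.52·3.1·14·0.56] = 999.198 + 505.319 = 1504.52.
Because errors are independent across components, Cov(Tᵢ,Tⱼ) = Cov(Xᵢ,Xⱼ); the off-diagonal part of the true-score variance is the same as above.
True-score variance = [2.5²·4.4²·0.84 + 1.2²·3.1²·0.78 + 2.1²·14²·0.68] + 505.319 = 700.199 + 505.319 = 1205.52.
Reliability = 1205.52 / 1504.52 = 0.801.

0.801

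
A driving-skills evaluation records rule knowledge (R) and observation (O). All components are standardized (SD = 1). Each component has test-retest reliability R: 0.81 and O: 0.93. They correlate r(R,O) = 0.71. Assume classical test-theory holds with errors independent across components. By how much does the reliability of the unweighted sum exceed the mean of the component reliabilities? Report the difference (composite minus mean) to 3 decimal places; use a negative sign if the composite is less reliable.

0.054

Var(sum) = 2 + 1.42 = 3.42; true-score variance = 1.74 + 1.42 = 3.16; composite reliability = 0.9240.
Mean component reliability = 0.8700.
Difference = 0.9240 − 0.8700 = 0.054.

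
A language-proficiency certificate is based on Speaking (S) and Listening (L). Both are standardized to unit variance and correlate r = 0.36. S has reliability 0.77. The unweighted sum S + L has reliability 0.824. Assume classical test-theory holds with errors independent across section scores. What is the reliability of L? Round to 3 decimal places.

0.751

Var(S+L) = 2 + 2·0.36 = 2.720.
True-score variance = ρ_S + ρ_L + 2·0.36, so 0.824 = (0.77 + ρ_L + 0.72) / 2.720.
ρ_L = 0.824·2.720 − 0.77 − 0.72 = 0.751.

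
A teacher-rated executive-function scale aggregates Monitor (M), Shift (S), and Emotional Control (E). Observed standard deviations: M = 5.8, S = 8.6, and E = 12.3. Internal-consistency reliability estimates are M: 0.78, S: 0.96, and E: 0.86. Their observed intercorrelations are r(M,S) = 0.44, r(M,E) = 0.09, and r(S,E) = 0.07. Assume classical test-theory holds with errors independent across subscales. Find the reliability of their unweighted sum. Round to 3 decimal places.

Var(M+S+E) = 5.8² + 8.6² + 12.3² + 2·[5.8·8.6·0.44 + 5.8·12.3·0.09 + 8.6·12.3·0.07] = 258.89 + 71.5448 = 330.435.
Under uncorrelated errors the observed covariances equal the true-score covariances, so only the own-variance terms attenuate.
True-score variance = [5.8²·0.78 + 8.6²·0.96 + 12.3²·0.86] + 71.5448 = 227.35 + 71.5448 = 298.895.
Reliability = 298.895 / 330.435 = 0.905.

0.905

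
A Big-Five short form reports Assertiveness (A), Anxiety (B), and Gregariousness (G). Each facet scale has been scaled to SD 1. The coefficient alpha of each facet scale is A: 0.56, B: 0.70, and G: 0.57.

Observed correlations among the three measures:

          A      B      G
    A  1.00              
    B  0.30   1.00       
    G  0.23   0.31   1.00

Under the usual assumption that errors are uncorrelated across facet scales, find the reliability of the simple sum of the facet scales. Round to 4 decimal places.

Var(A+B+G) = 3 + 2·[0.30 + 0.23 + 0.31] = 3 + 1.68 = 4.68.
Because errors are independent across components, Cov(Tᵢ,Tⱼ) = Cov(Xᵢ,Xⱼ); the off-diagonal part of the true-score variance is the same as above.
True-score variance = [0.56 + 0.70 + 0.57] + 1.68 = 1.83 + 1.68 = 3.51.
Reliability = 3.51 / 4.68 = 0.7500.

0.7500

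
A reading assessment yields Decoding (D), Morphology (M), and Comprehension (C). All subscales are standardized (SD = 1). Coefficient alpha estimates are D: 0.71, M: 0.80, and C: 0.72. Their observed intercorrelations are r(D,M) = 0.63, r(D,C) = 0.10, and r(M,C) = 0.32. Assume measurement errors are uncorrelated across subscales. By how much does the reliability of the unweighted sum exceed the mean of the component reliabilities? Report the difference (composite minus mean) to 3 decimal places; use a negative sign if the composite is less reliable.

Var(sum) = 3 + 2.1 = 5.1; true-score variance = 2.23 + 2.1 = 4.33; composite reliability = 0.8490.
Mean component reliability = 0.7433.
Difference = 0.8490 − 0.7433 = 0.106.

0.106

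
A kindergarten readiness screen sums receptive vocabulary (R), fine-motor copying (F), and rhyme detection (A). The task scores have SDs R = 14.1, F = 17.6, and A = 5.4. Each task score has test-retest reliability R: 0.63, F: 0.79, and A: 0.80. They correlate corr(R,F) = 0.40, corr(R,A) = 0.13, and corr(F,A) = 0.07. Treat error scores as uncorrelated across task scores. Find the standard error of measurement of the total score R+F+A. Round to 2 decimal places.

Var(total) = 537.73 + 231.63 = 769.36.
True-score variance = 393.289 + 231.63 = 624.919, so reliability = 0.8123.
Error variance = 769.36 − 624.919 = 144.441; SEM = √144.441 = 12.02.

12.02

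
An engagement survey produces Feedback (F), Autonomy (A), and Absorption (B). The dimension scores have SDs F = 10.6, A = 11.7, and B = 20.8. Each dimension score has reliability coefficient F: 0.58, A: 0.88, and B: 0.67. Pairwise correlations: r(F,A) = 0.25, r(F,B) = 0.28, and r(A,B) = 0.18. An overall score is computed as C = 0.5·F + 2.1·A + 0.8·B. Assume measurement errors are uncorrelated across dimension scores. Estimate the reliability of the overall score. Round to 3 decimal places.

0.850

Var(C) = 0.5²·10.6² + 2.1²·11.7² + 0.8²·20.8² + 2·[1.05·10.6·11.7·0.25 + 0.4·10.6·20.8·0.28 + 1.68·11.7·20.8·0.18] = 908.665 + 261.682 = 1170.35.
Under uncorrelated errors the observed covariances equal the true-score covariances, so only the own-variance terms attenuate.
True-score variance = [0.5²·10.6²·0.58 + 2.1²·11.7²·0.88 + 0.8²·20.8²·0.67] + 261.682 = 733.051 + 261.682 = 994.733.
Reliability = 994.733 / 1170.35 = 0.850.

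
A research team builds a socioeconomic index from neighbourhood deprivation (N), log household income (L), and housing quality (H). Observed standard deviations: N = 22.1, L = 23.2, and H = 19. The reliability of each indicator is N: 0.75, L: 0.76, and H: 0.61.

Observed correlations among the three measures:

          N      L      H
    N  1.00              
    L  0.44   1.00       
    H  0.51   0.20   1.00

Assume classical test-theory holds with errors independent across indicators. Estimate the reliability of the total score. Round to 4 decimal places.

0.8395

Var(N+L+H) = 22.1² + 23.2² + 19² + 2·[22.1·23.2·0.44 + 22.1·19·0.51 + 23.2·19·0.20] = 1387.65 + 1055.81 = 2443.46.
Because errors are independent across components, Cov(Tᵢ,Tⱼ) = Cov(Xᵢ,Xⱼ); the off-diagonal part of the true-score variance is the same as above.
True-score variance = [22.1²·0.75 + 23.2²·0.76 + 19²·0.61] + 1055.81 = 995.58 + 1055.81 = 2051.39.
Reliability = 2051.39 / 2443.46 = 0.8395.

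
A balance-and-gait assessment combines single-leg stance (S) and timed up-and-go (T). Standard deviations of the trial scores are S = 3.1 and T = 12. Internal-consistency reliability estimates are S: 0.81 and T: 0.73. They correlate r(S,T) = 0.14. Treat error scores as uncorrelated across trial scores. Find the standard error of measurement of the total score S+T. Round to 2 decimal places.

Var(total) = 153.61 + 10.416 = 164.026.
True-score variance = 112.904 + 10.416 = 123.32, so reliability = 0.7518.
Error variance = 164.026 − 123.32 = 40.7059; SEM = √40.7059 = 6.38.

6.38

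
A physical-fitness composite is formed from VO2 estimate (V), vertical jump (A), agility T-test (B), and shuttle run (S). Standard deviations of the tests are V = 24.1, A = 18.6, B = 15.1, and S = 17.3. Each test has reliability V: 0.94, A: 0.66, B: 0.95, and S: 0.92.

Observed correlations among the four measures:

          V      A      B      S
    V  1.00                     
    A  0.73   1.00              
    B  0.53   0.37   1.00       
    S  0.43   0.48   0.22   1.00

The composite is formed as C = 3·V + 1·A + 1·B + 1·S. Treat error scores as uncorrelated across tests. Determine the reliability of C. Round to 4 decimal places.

0.9573

Var(C) = 3²·24.1² + 18.6² + 15.1² + 17.3² + 2·[3·24.1·18.6·0.73 + 3·24.1·15.1·0.53 + 3·24.1·17.3·0.43 + 18.6·15.1·0.37 + 18.6·17.3·0.48 + 15.1·17.3·0.22] = 6100.55 + 4827.98 = 10928.5.
Under uncorrelated errors the observed covariances equal the true-score covariances, so only the own-variance terms attenuate.
True-score variance = [3²·24.1²·0.94 + 18.6²·0.66 + 15.1²·0.95 + 17.3²·0.92] + 4827.98 = 5633.94 + 4827.98 = 10461.9.
Reliability = 10461.9 / 10928.5 = 0.9573.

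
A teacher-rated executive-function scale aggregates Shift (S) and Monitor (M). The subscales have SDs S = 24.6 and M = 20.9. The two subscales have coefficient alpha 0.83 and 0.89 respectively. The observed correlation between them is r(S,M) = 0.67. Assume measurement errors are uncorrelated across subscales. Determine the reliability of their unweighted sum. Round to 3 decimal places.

0.913

Var(S+M) = 24.6² + 20.9² + 2·[24.6·20.9·0.67] = 1041.97 + 688.948 = 1730.92.
Under uncorrelated errors the observed covariances equal the true-score covariances, so only the own-variance terms attenuate.
True-score variance = [24.6²·0.83 + 20.9²·0.89] + 688.948 = 891.044 + 688.948 = 1579.99.
Reliability = 1579.99 / 1730.92 = 0.913.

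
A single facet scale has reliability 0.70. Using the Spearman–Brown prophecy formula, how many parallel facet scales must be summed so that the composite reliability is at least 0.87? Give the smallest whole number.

3

k ≥ ρ*(1−ρ₁)/(ρ₁(1−ρ*)) = 0.87·0.30 / (0.70·0.13) = 2.868.
Smallest integer k = 3.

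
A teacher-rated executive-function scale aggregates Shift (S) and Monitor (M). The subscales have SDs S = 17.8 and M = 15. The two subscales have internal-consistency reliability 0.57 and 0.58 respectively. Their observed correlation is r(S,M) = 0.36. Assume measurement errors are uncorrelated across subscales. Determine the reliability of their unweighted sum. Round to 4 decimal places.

Var(S+M) = 17.8² + 15² + 2·[17.8·15·0.36] = 541.84 + 192.24 = 734.08.
Because errors are independent across components, Cov(Tᵢ,Tⱼ) = Cov(Xᵢ,Xⱼ); the off-diagonal part of the true-score variance is the same as above.
True-score variance = [17.8²·0.57 + 15²·0.58] + 192.24 = 311.099 + 192.24 = 503.339.
Reliability = 503.339 / 734.08 = 0.6857.

0.6857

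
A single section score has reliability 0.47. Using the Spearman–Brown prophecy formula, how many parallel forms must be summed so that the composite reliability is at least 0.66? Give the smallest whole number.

3

k ≥ ρ*(1−ρ₁)/(ρ₁(1−ρ*)) = 0.66·0.53 / (0.47·0.34) = 2.189.
Smallest integer k = 3.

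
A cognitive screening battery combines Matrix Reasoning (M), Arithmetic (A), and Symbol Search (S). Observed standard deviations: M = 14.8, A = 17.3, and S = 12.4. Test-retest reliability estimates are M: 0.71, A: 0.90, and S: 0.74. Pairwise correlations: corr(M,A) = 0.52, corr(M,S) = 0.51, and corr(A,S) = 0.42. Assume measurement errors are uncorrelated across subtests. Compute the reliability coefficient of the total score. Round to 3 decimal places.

Var(M+A+S) = 14.8² + 17.3² + 12.4² + 2·[14.8·17.3·0.52 + 14.8·12.4·0.51 + 17.3·12.4·0.42] = 672.09 + 633.669 = 1305.76.
Because errors are independent across components, Cov(Tᵢ,Tⱼ) = Cov(Xᵢ,Xⱼ); the off-diagonal part of the true-score variance is the same as above.
True-score variance = [14.8²·0.71 + 17.3²·0.90 + 12.4²·0.74] + 633.669 = 538.662 + 633.669 = 1172.33.
Reliability = 1172.33 / 1305.76 = 0.898.

0.898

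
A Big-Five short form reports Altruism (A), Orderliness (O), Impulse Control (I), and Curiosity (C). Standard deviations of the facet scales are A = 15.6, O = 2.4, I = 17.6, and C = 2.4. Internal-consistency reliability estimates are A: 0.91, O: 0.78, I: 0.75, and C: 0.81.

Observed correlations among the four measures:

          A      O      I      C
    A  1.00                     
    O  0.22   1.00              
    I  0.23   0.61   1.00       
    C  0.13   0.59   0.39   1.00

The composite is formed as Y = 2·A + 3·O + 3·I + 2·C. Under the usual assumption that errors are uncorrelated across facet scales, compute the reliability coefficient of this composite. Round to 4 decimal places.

0.8527

Var(Y) = 2²·15.6² + 3²·2.4² + 3²·17.6² + 2²·2.4² + 2·[6·15.6·2.4·0.22 + 6·15.6·17.6·0.23 + 4·15.6·2.4·0.13 + 9·2.4·17.6·0.61 + 6·2.4·2.4·0.59 + 6·17.6·2.4·0.39] = 3836.16 + 1597.82 = 5433.98.
With uncorrelated errors the cross-covariances are all true-score covariance, so they carry over unchanged; only the diagonal terms shrink to ρᵢσᵢ².
True-score variance = [2²·15.6²·0.91 + 3²·2.4²·0.78 + 3²·17.6²·0.75 + 2²·2.4²·0.81] + 1597.82 = 3035.81 + 1597.82 = 4633.63.
Reliability = 4633.63 / 5433.98 = 0.8527.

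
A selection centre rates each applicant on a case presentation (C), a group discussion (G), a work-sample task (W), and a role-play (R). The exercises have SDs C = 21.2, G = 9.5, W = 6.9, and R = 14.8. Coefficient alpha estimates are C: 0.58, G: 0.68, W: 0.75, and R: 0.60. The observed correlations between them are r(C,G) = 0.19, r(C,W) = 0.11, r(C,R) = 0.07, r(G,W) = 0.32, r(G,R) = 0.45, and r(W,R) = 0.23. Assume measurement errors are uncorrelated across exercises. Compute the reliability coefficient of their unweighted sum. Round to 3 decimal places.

Var(C+G+W+R) = 21.2² + 9.5² + 6.9² + 14.8² + 2·[21.2·9.5·0.19 + 21.2·6.9·0.11 + 21.2·14.8·0.07 + 9.5·6.9·0.32 + 9.5·14.8·0.45 + 6.9·14.8·0.23] = 806.34 + 368.107 = 1174.45.
With uncorrelated errors the cross-covariances are all true-score covariance, so they carry over unchanged; only the diagonal terms shrink to ρᵢσᵢ².
True-score variance = [21.2²·0.58 + 9.5²·0.68 + 6.9²·0.75 + 14.8²·0.60] + 368.107 = 489.177 + 368.107 = 857.284.
Reliability = 857.284 / 1174.45 = 0.730.

0.730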